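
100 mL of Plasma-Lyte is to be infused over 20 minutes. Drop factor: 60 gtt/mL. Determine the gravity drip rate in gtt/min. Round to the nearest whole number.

300 gtt/min

100 mL ÷ (20 min) = 5 mL/min
5 mL/min × 60 gtt/mL = 300 gtt/min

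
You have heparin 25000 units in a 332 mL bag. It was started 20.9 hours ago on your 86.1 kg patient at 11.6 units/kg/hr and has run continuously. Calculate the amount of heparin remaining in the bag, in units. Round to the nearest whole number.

Dose = 11.6 units/kg/hr × 86.1 kg = 998.76 units/hr
Concentration = 25000 units ÷ 332 mL = 75.3012 units/mL
Rate = 998.76 units/hr ÷ 75.3012 units/mL = 13.26353 mL/hr
Volume infused = 13.26353 mL/hr × 20.9 hr = 277.2078 mL
Volume remaining = 332 − 277.2078 = 54.79216 mL
Drug remaining = 54.79216 mL × 75.3012 units/mL = 4125.916 units

4126 units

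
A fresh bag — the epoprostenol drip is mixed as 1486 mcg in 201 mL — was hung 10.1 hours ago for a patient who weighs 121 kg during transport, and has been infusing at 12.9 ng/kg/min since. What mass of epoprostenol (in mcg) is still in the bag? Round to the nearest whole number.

Dose = 12.9 ng/kg/min × 121 kg = 1560.9 ng/min
1560.9 ng/min × 60 min/hr = 93654 ng/hr
Concentration = 1486 mcg ÷ 201 mL = 7.393035 mcg/mL = 7393.035 ng/mL
Rate = 93654 ng/hr ÷ 7393.035 ng/mL = 12.66787 mL/hr
Volume infused = 12.66787 mL/hr × 10.1 hr = 127.9455 mL
Volume remaining = 201 − 127.9455 = 73.05452 mL
Drug remaining = 73.05452 mL × 7393.035 ng/mL = 540094.6 ng = 540.0946 mcg

540 mcg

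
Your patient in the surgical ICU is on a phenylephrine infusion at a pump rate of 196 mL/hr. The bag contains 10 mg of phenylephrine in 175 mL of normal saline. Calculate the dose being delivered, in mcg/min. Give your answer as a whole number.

187 mcg/min

Concentration = 10 mg ÷ 175 mL = 0.05714286 mg/mL = 57.14286 mcg/mL
Drug rate = 196 mL/hr × 57.14286 mcg/mL = 11200 mcg/hr
11200 mcg/hr ÷ 60 min/hr = 186.6667 mcg/min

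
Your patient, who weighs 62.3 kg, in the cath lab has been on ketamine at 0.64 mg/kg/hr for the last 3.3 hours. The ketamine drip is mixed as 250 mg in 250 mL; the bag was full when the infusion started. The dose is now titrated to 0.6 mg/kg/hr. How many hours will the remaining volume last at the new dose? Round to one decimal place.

3.2 hours

Initial rate:
Dose = 0.64 mg/kg/hr × 62.3 kg = 39.872 mg/hr
Concentration = 250 mg ÷ 250 mL = 1 mg/mL
Rate = 39.872 mg/hr ÷ 1 mg/mL = 39.872 mL/hr
Volume infused so far = 39.872 mL/hr × 3.3 hr = 131.5776 mL
Volume remaining = 250 − 131.5776 = 118.4224 mL
New rate:
Dose = 0.6 mg/kg/hr × 62.3 kg = 37.38 mg/hr
Rate = 37.38 mg/hr ÷ 1 mg/mL = 37.38 mL/hr
Time remaining = 118.4224 mL ÷ 37.38 mL/hr = 3.168068 hr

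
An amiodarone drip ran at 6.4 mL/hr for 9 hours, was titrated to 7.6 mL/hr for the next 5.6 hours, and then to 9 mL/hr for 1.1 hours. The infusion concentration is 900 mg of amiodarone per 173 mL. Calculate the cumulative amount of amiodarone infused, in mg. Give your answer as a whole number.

Concentration = 900 mg ÷ 173 mL = 5.202312 mg/mL
Stage 1: 6.4 mL/hr × 9 hr = 57.6 mL → 57.6 mL × 5.202312 mg/mL = 299.6532 mg
Stage 2: 7.6 mL/hr × 5.6 hr = 42.56 mL → 42.56 mL × 5.202312 mg/mL = 221.4104 mg
Stage 3: 9 mL/hr × 1.1 hr = 9.9 mL → 9.9 mL × 5.202312 mg/mL = 51.50289 mg
Total = 299.6532 + 221.4104 + 51.50289 = 572.5665 mg

573 mg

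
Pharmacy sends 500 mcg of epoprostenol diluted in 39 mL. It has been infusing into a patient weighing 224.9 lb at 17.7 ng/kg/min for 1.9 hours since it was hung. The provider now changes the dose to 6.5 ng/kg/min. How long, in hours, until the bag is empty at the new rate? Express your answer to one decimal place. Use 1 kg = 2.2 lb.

Initial rate:
Weight = 224.9 lb ÷ 2.2 lb/kg = 102.2273 kg
Dose = 17.7 ng/kg/min × 102.2273 kg = 1809.423 ng/min
1809.423 ng/min × 60 min/hr = 108565.4 ng/hr
Concentration = 500 mcg ÷ 39 mL = 12.82051 mcg/mL = 12820.51 ng/mL
Rate = 108565.4 ng/hr ÷ 12820.51 ng/mL = 8.468098 mL/hr
Volume infused so far = 8.468098 mL/hr × 1.9 hr = 16.08939 mL
Volume remaining = 39 − 16.08939 = 22.91061 mL
New rate:
Dose = 6.5 ng/kg/min × 102.2273 kg = 664.4773 ng/min
664.4773 ng/min × 60 min/hr = 39868.64 ng/hr
Rate = 39868.64 ng/hr ÷ 12820.51 ng/mL = 3.109754 mL/hr
Time remaining = 22.91061 mL ÷ 3.109754 mL/hr = 7.36734 hr

7.4 hours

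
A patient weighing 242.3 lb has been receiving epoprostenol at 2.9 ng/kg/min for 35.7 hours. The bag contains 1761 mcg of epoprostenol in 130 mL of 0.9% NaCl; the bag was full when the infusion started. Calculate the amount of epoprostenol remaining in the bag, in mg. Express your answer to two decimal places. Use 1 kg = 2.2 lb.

Weight = 242.3 lb ÷ 2.2 lb/kg = 110.1364 kg
Dose = 2.9 ng/kg/min × 110.1364 kg = 319.3955 ng/min
319.3955 ng/min × 60 min/hr = 19163.73 ng/hr
Concentration = 1761 mcg ÷ 130 mL = 13.54615 mcg/mL = 13546.15 ng/mL
Rate = 19163.73 ng/hr ÷ 13546.15 ng/mL = 1.414699 mL/hr
Volume infused = 1.414699 mL/hr × 35.7 hr = 50.50475 mL
Volume remaining = 130 − 50.50475 = 79.49525 mL
Drug remaining = 79.49525 mL × 13546.15 ng/mL = 1076855 ng = 1.076855 mg

1.08 mg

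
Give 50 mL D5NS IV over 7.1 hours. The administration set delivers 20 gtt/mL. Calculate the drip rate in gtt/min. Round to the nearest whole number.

2 gtt/min

50 mL ÷ (7.1 hr × 60 = 426 min) = 0.1173709 mL/min
0.1173709 mL/min × 20 gtt/mL = 2.347418 gtt/min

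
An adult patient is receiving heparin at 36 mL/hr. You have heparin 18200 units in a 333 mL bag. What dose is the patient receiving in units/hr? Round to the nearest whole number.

1968 units/hr

Concentration = 18200 units ÷ 333 mL = 54.65465 units/mL
Drug rate = 36 mL/hr × 54.65465 units/mL = 1967.568 units/hr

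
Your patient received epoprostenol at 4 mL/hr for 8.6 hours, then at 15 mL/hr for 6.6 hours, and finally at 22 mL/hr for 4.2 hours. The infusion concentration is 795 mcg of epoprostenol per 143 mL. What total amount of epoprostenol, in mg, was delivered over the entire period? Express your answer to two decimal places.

1.26 mg

Concentration = 795 mcg ÷ 143 mL = 5.559441 mcg/mL
Stage 1: 4 mL/hr × 8.6 hr = 34.4 mL → 34.4 mL × 5.559441 mcg/mL = 191.2448 mcg
Stage 2: 15 mL/hr × 6.6 hr = 99 mL → 99 mL × 5.559441 mcg/mL = 550.3846 mcg
Stage 3: 22 mL/hr × 4.2 hr = 92.4 mL → 92.4 mL × 5.559441 mcg/mL = 513.6923 mcg
Total = 191.2448 + 550.3846 + 513.6923 = 1255.322 mcg = 1.255322 mg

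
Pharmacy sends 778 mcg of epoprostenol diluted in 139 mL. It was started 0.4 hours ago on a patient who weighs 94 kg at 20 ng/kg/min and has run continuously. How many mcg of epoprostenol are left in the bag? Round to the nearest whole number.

733 mcg

Dose = 20 ng/kg/min × 94 kg = 1880 ng/min
1880 ng/min × 60 min/hr = 112800 ng/hr
Concentration = 778 mcg ÷ 139 mL = 5.597122 mcg/mL = 5597.122 ng/mL
Rate = 112800 ng/hr ÷ 5597.122 ng/mL = 20.15321 mL/hr
Volume infused = 20.15321 mL/hr × 0.4 hr = 8.061285 mL
Volume remaining = 139 − 8.061285 = 130.9387 mL
Drug remaining = 130.9387 mL × 5597.122 ng/mL = 732880 ng = 732.88 mcg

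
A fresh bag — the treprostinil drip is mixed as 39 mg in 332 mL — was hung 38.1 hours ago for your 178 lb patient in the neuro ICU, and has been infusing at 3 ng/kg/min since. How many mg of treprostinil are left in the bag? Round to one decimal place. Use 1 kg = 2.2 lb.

38.4 mg

Weight = 178 lb ÷ 2.2 lb/kg = 80.90909 kg
Dose = 3 ng/kg/min × 80.90909 kg = 242.7273 ng/min
242.7273 ng/min × 60 min/hr = 14563.64 ng/hr
Concentration = 39 mg ÷ 332 mL = 0.1174699 mg/mL = 117469.9 ng/mL
Rate = 14563.64 ng/hr ÷ 117469.9 ng/mL = 0.1239776 mL/hr
Volume infused = 0.1239776 mL/hr × 38.1 hr = 4.723547 mL
Volume remaining = 332 − 4.723547 = 327.2765 mL
Drug remaining = 327.2765 mL × 117469.9 ng/mL = 38445125 ng = 38.44513 mg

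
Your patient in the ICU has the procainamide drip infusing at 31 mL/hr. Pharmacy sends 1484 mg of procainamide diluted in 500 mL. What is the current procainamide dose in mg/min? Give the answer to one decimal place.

Concentration = 1484 mg ÷ 500 mL = 2.968 mg/mL
Drug rate = 31 mL/hr × 2.968 mg/mL = 92.008 mg/hr
92.008 mg/hr ÷ 60 min/hr = 1.533467 mg/min

1.5 mg/min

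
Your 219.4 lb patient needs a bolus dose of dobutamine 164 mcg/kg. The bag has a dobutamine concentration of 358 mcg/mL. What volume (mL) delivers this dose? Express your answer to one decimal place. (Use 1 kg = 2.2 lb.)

Weight = 219.4 lb ÷ 2.2 lb/kg = 99.72727 kg
Dose = 164 mcg/kg × 99.72727 kg = 16355.27 mcg
Volume = 16355.27 mcg ÷ 358 mcg/mL = 45.68512 mL

45.7 mL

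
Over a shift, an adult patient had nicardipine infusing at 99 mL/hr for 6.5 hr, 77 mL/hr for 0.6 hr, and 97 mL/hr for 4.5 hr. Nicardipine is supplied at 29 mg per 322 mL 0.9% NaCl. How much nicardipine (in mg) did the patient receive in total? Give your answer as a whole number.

101 mg

Concentration = 29 mg ÷ 322 mL = 0.09006211 mg/mL
Stage 1: 99 mL/hr × 6.5 hr = 643.5 mL → 643.5 mL × 0.09006211 mg/mL = 57.95497 mg
Stage 2: 77 mL/hr × 0.6 hr = 46.2 mL → 46.2 mL × 0.09006211 mg/mL = 4.16087 mg
Stage 3: 97 mL/hr × 4.5 hr = 436.5 mL → 436.5 mL × 0.09006211 mg/mL = 39.31211 mg
Total = 57.95497 + 4.16087 + 39.31211 = 101.428 mg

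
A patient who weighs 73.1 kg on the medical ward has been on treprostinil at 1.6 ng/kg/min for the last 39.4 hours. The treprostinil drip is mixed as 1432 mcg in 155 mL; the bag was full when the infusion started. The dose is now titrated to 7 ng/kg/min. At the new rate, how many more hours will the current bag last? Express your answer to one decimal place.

Initial rate:
Dose = 1.6 ng/kg/min × 73.1 kg = 116.96 ng/min
116.96 ng/min × 60 min/hr = 7017.6 ng/hr
Concentration = 1432 mcg ÷ 155 mL = 9.23871 mcg/mL = 9238.71 ng/mL
Rate = 7017.6 ng/hr ÷ 9238.71 ng/mL = 0.7595866 mL/hr
Volume infused so far = 0.7595866 mL/hr × 39.4 hr = 29.92771 mL
Volume remaining = 155 − 29.92771 = 125.0723 mL
New rate:
Dose = 7 ng/kg/min × 73.1 kg = 511.7 ng/min
511.7 ng/min × 60 min/hr = 30702 ng/hr
Rate = 30702 ng/hr ÷ 9238.71 ng/mL = 3.323191 mL/hr
Time remaining = 125.0723 mL ÷ 3.323191 mL/hr = 37.6362 hr

37.6 hours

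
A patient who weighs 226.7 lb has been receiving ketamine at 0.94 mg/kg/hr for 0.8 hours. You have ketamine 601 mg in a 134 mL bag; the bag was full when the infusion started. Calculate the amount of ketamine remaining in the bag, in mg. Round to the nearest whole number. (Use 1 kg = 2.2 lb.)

524 mg

Weight = 226.7 lb ÷ 2.2 lb/kg = 103.0455 kg
Dose = 0.94 mg/kg/hr × 103.0455 kg = 96.86273 mg/hr
Concentration = 601 mg ÷ 134 mL = 4.485075 mg/mL
Rate = 96.86273 mg/hr ÷ 4.485075 mg/mL = 21.59668 mL/hr
Volume infused = 21.59668 mL/hr × 0.8 hr = 17.27735 mL
Volume remaining = 134 − 17.27735 = 116.7227 mL
Drug remaining = 116.7227 mL × 4.485075 mg/mL = 523.5098 mg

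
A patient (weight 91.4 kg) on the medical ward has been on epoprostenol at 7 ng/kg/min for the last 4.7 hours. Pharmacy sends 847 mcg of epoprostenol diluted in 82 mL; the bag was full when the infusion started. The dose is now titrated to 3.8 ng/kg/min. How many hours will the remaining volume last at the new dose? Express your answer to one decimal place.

Initial rate:
Dose = 7 ng/kg/min × 91.4 kg = 639.8 ng/min
639.8 ng/min × 60 min/hr = 38388 ng/hr
Concentration = 847 mcg ÷ 82 mL = 10.32927 mcg/mL = 10329.27 ng/mL
Rate = 38388 ng/hr ÷ 10329.27 ng/mL = 3.71643 mL/hr
Volume infused so far = 3.71643 mL/hr × 4.7 hr = 17.46722 mL
Volume remaining = 82 − 17.46722 = 64.53278 mL
New rate:
Dose = 3.8 ng/kg/min × 91.4 kg = 347.32 ng/min
347.32 ng/min × 60 min/hr = 20839.2 ng/hr
Rate = 20839.2 ng/hr ÷ 10329.27 ng/mL = 2.01749 mL/hr
Time remaining = 64.53278 mL ÷ 2.01749 mL/hr = 31.98666 hr

32.0 hours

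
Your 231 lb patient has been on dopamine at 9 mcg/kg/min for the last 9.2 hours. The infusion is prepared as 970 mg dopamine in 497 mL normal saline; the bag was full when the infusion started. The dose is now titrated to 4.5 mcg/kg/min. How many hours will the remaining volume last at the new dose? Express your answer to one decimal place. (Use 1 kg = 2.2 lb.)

15.8 hours

Initial rate:
Weight = 231 lb ÷ 2.2 lb/kg = 105 kg
Dose = 9 mcg/kg/min × 105 kg = 945 mcg/min
945 mcg/min × 60 min/hr = 56700 mcg/hr
Concentration = 970 mg ÷ 497 mL = 1.95171 mg/mL = 1951.71 mcg/mL
Rate = 56700 mcg/hr ÷ 1951.71 mcg/mL = 29.05144 mL/hr
Volume infused so far = 29.05144 mL/hr × 9.2 hr = 267.2733 mL
Volume remaining = 497 − 267.2733 = 229.7267 mL
New rate:
Dose = 4.5 mcg/kg/min × 105 kg = 472.5 mcg/min
472.5 mcg/min × 60 min/hr = 28350 mcg/hr
Rate = 28350 mcg/hr ÷ 1951.71 mcg/mL = 14.52572 mL/hr
Time remaining = 229.7267 mL ÷ 14.52572 mL/hr = 15.81517 hr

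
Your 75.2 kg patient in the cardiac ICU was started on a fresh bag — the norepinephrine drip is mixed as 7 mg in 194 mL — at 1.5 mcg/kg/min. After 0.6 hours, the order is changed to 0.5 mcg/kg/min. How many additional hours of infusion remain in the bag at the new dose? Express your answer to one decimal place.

Initial rate:
Dose = 1.5 mcg/kg/min × 75.2 kg = 112.8 mcg/min
112.8 mcg/min × 60 min/hr = 6768 mcg/hr
Concentration = 7 mg ÷ 194 mL = 0.03608247 mg/mL = 36.08247 mcg/mL
Rate = 6768 mcg/hr ÷ 36.08247 mcg/mL = 187.5703 mL/hr
Volume infused so far = 187.5703 mL/hr × 0.6 hr = 112.5422 mL
Volume remaining = 194 − 112.5422 = 81.45783 mL
New rate:
Dose = 0.5 mcg/kg/min × 75.2 kg = 37.6 mcg/min
37.6 mcg/min × 60 min/hr = 2256 mcg/hr
Rate = 2256 mcg/hr ÷ 36.08247 mcg/mL = 62.52343 mL/hr
Time remaining = 81.45783 mL ÷ 62.52343 mL/hr = 1.302837 hr

1.3 hours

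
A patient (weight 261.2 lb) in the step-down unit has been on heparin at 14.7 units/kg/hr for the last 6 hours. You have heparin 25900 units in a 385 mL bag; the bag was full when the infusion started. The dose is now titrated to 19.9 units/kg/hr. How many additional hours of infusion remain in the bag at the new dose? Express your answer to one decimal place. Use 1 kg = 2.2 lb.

Initial rate:
Weight = 261.2 lb ÷ 2.2 lb/kg = 118.7273 kg
Dose = 14.7 units/kg/hr × 118.7273 kg = 1745.291 units/hr
Concentration = 25900 units ÷ 385 mL = 67.27273 units/mL
Rate = 1745.291 units/hr ÷ 67.27273 units/mL = 25.94351 mL/hr
Volume infused so far = 25.94351 mL/hr × 6 hr = 155.6611 mL
Volume remaining = 385 − 155.6611 = 229.3389 mL
New rate:
Dose = 19.9 units/kg/hr × 118.7273 kg = 2362.673 units/hr
Rate = 2362.673 units/hr ÷ 67.27273 units/mL = 35.12081 mL/hr
Time remaining = 229.3389 mL ÷ 35.12081 mL/hr = 6.530001 hr

6.5 hours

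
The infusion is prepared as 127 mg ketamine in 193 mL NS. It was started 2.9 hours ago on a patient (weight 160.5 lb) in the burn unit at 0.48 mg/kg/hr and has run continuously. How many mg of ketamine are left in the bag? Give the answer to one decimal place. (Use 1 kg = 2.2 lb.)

Weight = 160.5 lb ÷ 2.2 lb/kg = 72.95455 kg
Dose = 0.48 mg/kg/hr × 72.95455 kg = 35.01818 mg/hr
Concentration = 127 mg ÷ 193 mL = 0.6580311 mg/mL
Rate = 35.01818 mg/hr ÷ 0.6580311 mg/mL = 53.21661 mL/hr
Volume infused = 53.21661 mL/hr × 2.9 hr = 154.3282 mL
Volume remaining = 193 − 154.3282 = 38.67184 mL
Drug remaining = 38.67184 mL × 0.6580311 mg/mL = 25.44727 mg

25.4 mg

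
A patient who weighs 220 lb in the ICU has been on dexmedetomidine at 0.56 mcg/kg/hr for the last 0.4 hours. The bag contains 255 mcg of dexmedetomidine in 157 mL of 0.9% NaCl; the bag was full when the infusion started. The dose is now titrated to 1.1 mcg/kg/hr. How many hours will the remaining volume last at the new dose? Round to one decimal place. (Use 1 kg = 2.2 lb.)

2.1 hours

Initial rate:
Weight = 220 lb ÷ 2.2 lb/kg = 100 kg
Dose = 0.56 mcg/kg/hr × 100 kg = 56 mcg/hr
Concentration = 255 mcg ÷ 157 mL = 1.624204 mcg/mL
Rate = 56 mcg/hr ÷ 1.624204 mcg/mL = 34.47843 mL/hr
Volume infused so far = 34.47843 mL/hr × 0.4 hr = 13.79137 mL
Volume remaining = 157 − 13.79137 = 143.2086 mL
New rate:
Dose = 1.1 mcg/kg/hr × 100 kg = 110 mcg/hr
Rate = 110 mcg/hr ÷ 1.624204 mcg/mL = 67.72549 mL/hr
Time remaining = 143.2086 mL ÷ 67.72549 mL/hr = 2.114545 hr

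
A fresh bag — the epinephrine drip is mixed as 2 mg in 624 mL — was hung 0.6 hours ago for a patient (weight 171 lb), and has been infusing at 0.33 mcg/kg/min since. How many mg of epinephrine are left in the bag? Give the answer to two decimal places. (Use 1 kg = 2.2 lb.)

Weight = 171 lb ÷ 2.2 lb/kg = 77.72727 kg
Dose = 0.33 mcg/kg/min × 77.72727 kg = 25.65 mcg/min
25.65 mcg/min × 60 min/hr = 1539 mcg/hr
Concentration = 2 mg ÷ 624 mL = 0.003205128 mg/mL = 3.205128 mcg/mL
Rate = 1539 mcg/hr ÷ 3.205128 mcg/mL = 480.168 mL/hr
Volume infused = 480.168 mL/hr × 0.6 hr = 288.1008 mL
Volume remaining = 624 − 288.1008 = 335.8992 mL
Drug remaining = 335.8992 mL × 3.205128 mcg/mL = 1076.6 mcg = 1.0766 mg

1.08 mg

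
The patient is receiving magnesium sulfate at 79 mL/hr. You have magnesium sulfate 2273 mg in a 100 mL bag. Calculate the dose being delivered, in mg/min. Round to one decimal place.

29.9 mg/min

Concentration = 2273 mg ÷ 100 mL = 22.73 mg/mL
Drug rate = 79 mL/hr × 22.73 mg/mL = 1795.67 mg/hr
1795.67 mg/hr ÷ 60 min/hr = 29.92783 mg/min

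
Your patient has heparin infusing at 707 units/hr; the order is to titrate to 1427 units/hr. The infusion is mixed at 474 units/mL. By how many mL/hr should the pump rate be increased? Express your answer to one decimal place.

At the current dose:
Rate = 707 units/hr ÷ 474 units/mL = 1.491561 mL/hr
At the new dose:
Rate = 1427 units/hr ÷ 474 units/mL = 3.010549 mL/hr
Change = 3.010549 − 1.491561 = 1.518987 mL/hr → 1.518987 mL/hr increase

1.5 mL/hr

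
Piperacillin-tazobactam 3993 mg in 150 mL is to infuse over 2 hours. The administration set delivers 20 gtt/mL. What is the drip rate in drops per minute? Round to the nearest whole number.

25 gtt/min

150 mL ÷ (2 hr × 60 = 120 min) = 1.25 mL/min
1.25 mL/min × 20 gtt/mL = 25 gtt/min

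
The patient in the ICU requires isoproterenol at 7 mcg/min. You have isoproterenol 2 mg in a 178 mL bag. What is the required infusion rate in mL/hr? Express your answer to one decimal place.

37.4 mL/hr

7 mcg/min × 60 min/hr = 420 mcg/hr
Concentration = 2 mg ÷ 178 mL = 0.01123596 mg/mL = 11.23596 mcg/mL
Rate = 420 mcg/hr ÷ 11.23596 mcg/mL = 37.38 mL/hr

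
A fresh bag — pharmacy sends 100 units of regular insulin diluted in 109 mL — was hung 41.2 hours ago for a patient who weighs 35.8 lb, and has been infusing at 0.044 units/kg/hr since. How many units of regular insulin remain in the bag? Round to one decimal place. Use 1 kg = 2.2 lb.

Weight = 35.8 lb ÷ 2.2 lb/kg = 16.27273 kg
Dose = 0.044 units/kg/hr × 16.27273 kg = 0.716 units/hr
Concentration = 100 units ÷ 109 mL = 0.9174312 units/mL
Rate = 0.716 units/hr ÷ 0.9174312 units/mL = 0.78044 mL/hr
Volume infused = 0.78044 mL/hr × 41.2 hr = 32.15413 mL
Volume remaining = 109 − 32.15413 = 76.84587 mL
Drug remaining = 76.84587 mL × 0.9174312 units/mL = 70.5008 units

70.5 units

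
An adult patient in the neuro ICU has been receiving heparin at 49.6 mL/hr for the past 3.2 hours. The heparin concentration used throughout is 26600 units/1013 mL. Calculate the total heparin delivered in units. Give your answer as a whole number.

4168 units

Concentration = 26600 units ÷ 1013 mL = 26.25864 units/mL
Drug rate = 49.6 mL/hr × 26.25864 units/mL = 1302.428 units/hr
Total = 1302.428 units/hr × 3.2 hr = 4167.771 units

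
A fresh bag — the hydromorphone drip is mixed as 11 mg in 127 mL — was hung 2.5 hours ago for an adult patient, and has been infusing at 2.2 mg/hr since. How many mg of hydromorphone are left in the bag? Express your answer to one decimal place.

Concentration = 11 mg ÷ 127 mL = 0.08661417 mg/mL
Rate = 2.2 mg/hr ÷ 0.08661417 mg/mL = 25.4 mL/hr
Volume infused = 25.4 mL/hr × 2.5 hr = 63.5 mL
Volume remaining = 127 − 63.5 = 63.5 mL
Drug remaining = 63.5 mL × 0.08661417 mg/mL = 5.5 mg

5.5 mg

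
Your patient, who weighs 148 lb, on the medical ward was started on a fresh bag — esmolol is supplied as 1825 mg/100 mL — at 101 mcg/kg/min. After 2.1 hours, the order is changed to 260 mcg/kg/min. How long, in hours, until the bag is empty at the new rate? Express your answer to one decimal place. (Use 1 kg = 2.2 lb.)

0.9 hours

Initial rate:
Weight = 148 lb ÷ 2.2 lb/kg = 67.27273 kg
Dose = 101 mcg/kg/min × 67.27273 kg = 6794.545 mcg/min
6794.545 mcg/min × 60 min/hr = 407672.7 mcg/hr
Concentration = 1825 mg ÷ 100 mL = 18.25 mg/mL = 18250 mcg/mL
Rate = 407672.7 mcg/hr ÷ 18250 mcg/mL = 22.33823 mL/hr
Volume infused so far = 22.33823 mL/hr × 2.1 hr = 46.91029 mL
Volume remaining = 100 − 46.91029 = 53.08971 mL
New rate:
Dose = 260 mcg/kg/min × 67.27273 kg = 17490.91 mcg/min
17490.91 mcg/min × 60 min/hr = 1049455 mcg/hr
Rate = 1049455 mcg/hr ÷ 18250 mcg/mL = 57.50436 mL/hr
Time remaining = 53.08971 mL ÷ 57.50436 mL/hr = 0.9232294 hr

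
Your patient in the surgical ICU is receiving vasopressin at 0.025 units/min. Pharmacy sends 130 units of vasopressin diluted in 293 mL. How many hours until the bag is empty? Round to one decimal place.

86.7 hours

0.025 units/min × 60 min/hr = 1.5 units/hr
Concentration = 130 units ÷ 293 mL = 0.443686 units/mL
Rate = 1.5 units/hr ÷ 0.443686 units/mL = 3.380769 mL/hr
Duration = 293 mL ÷ 3.380769 mL/hr = 86.66667 hr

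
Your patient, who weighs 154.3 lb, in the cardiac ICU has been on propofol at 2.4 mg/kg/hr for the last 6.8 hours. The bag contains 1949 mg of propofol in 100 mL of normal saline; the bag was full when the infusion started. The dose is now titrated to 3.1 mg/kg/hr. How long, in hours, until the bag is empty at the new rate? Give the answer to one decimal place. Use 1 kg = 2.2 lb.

3.7 hours

Initial rate:
Weight = 154.3 lb ÷ 2.2 lb/kg = 70.13636 kg
Dose = 2.4 mg/kg/hr × 70.13636 kg = 168.3273 mg/hr
Concentration = 1949 mg ÷ 100 mL = 19.49 mg/mL
Rate = 168.3273 mg/hr ÷ 19.49 mg/mL = 8.636597 mL/hr
Volume infused so far = 8.636597 mL/hr × 6.8 hr = 58.72886 mL
Volume remaining = 100 − 58.72886 = 41.27114 mL
New rate:
Dose = 3.1 mg/kg/hr × 70.13636 kg = 217.4227 mg/hr
Rate = 217.4227 mg/hr ÷ 19.49 mg/mL = 11.1556 mL/hr
Time remaining = 41.27114 mL ÷ 11.1556 mL/hr = 3.699588 hr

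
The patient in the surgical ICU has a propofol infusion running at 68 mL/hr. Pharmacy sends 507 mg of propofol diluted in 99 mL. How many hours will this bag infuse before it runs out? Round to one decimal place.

1.5 hours

Duration = 99 mL ÷ 68 mL/hr = 1.455882 hr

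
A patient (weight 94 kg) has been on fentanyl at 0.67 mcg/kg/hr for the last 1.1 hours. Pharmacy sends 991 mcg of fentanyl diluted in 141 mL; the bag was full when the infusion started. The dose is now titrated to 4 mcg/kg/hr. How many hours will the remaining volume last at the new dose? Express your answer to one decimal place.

2.5 hours

Initial rate:
Dose = 0.67 mcg/kg/hr × 94 kg = 62.98 mcg/hr
Concentration = 991 mcg ÷ 141 mL = 7.028369 mcg/mL
Rate = 62.98 mcg/hr ÷ 7.028369 mcg/mL = 8.960827 mL/hr
Volume infused so far = 8.960827 mL/hr × 1.1 hr = 9.85691 mL
Volume remaining = 141 − 9.85691 = 131.1431 mL
New rate:
Dose = 4 mcg/kg/hr × 94 kg = 376 mcg/hr
Rate = 376 mcg/hr ÷ 7.028369 mcg/mL = 53.49748 mL/hr
Time remaining = 131.1431 mL ÷ 53.49748 mL/hr = 2.451388 hr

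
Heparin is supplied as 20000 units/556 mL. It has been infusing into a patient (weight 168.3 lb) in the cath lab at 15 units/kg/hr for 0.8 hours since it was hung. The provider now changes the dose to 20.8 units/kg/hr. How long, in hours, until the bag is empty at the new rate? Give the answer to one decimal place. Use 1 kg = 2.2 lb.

Initial rate:
Weight = 168.3 lb ÷ 2.2 lb/kg = 76.5 kg
Dose = 15 units/kg/hr × 76.5 kg = 1147.5 units/hr
Concentration = 20000 units ÷ 556 mL = 35.97122 units/mL
Rate = 1147.5 units/hr ÷ 35.97122 units/mL = 31.9005 mL/hr
Volume infused so far = 31.9005 mL/hr × 0.8 hr = 25.5204 mL
Volume remaining = 556 − 25.5204 = 530.4796 mL
New rate:
Dose = 20.8 units/kg/hr × 76.5 kg = 1591.2 units/hr
Rate = 1591.2 units/hr ÷ 35.97122 units/mL = 44.23536 mL/hr
Time remaining = 530.4796 mL ÷ 44.23536 mL/hr = 11.99221 hr

12.0 hours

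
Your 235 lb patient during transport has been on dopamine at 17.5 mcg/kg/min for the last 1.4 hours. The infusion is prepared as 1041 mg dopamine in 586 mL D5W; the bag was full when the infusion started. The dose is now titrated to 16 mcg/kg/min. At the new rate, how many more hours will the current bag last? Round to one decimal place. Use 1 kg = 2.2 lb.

Initial rate:
Weight = 235 lb ÷ 2.2 lb/kg = 106.8182 kg
Dose = 17.5 mcg/kg/min × 106.8182 kg = 1869.318 mcg/min
1869.318 mcg/min × 60 min/hr = 112159.1 mcg/hr
Concentration = 1041 mg ÷ 586 mL = 1.776451 mg/mL = 1776.451 mcg/mL
Rate = 112159.1 mcg/hr ÷ 1776.451 mcg/mL = 63.13663 mL/hr
Volume infused so far = 63.13663 mL/hr × 1.4 hr = 88.39128 mL
Volume remaining = 586 − 88.39128 = 497.6087 mL
New rate:
Dose = 16 mcg/kg/min × 106.8182 kg = 1709.091 mcg/min
1709.091 mcg/min × 60 min/hr = 102545.5 mcg/hr
Rate = 102545.5 mcg/hr ÷ 1776.451 mcg/mL = 57.72491 mL/hr
Time remaining = 497.6087 mL ÷ 57.72491 mL/hr = 8.620346 hr

8.6 hours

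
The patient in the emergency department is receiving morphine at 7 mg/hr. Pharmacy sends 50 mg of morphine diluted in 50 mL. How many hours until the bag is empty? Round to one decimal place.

7.1 hours

Concentration = 50 mg ÷ 50 mL = 1 mg/mL
Rate = 7 mg/hr ÷ 1 mg/mL = 7 mL/hr
Duration = 50 mL ÷ 7 mL/hr = 7.142857 hr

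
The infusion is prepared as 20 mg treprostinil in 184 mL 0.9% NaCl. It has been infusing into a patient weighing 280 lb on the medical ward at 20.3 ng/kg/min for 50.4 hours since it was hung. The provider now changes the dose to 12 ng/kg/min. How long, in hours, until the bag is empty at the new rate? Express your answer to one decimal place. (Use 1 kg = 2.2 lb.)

133.0 hours

Initial rate:
Weight = 280 lb ÷ 2.2 lb/kg = 127.2727 kg
Dose = 20.3 ng/kg/min × 127.2727 kg = 2583.636 ng/min
2583.636 ng/min × 60 min/hr = 155018.2 ng/hr
Concentration = 20 mg ÷ 184 mL = 0.1086957 mg/mL = 108695.7 ng/mL
Rate = 155018.2 ng/hr ÷ 108695.7 ng/mL = 1.426167 mL/hr
Volume infused so far = 1.426167 mL/hr × 50.4 hr = 71.87883 mL
Volume remaining = 184 − 71.87883 = 112.1212 mL
New rate:
Dose = 12 ng/kg/min × 127.2727 kg = 1527.273 ng/min
1527.273 ng/min × 60 min/hr = 91636.36 ng/hr
Rate = 91636.36 ng/hr ÷ 108695.7 ng/mL = 0.8430545 mL/hr
Time remaining = 112.1212 mL ÷ 0.8430545 mL/hr = 132.994 hr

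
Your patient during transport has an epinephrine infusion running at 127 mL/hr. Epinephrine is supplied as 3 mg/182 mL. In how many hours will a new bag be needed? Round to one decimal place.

1.4 hours

Duration = 182 mL ÷ 127 mL/hr = 1.433071 hr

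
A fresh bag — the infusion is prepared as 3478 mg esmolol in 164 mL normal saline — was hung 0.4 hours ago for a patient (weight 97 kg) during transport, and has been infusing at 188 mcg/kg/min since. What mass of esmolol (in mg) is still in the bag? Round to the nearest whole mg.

3040 mg

Dose = 188 mcg/kg/min × 97 kg = 18236 mcg/min
18236 mcg/min × 60 min/hr = 1094160 mcg/hr
Concentration = 3478 mg ÷ 164 mL = 21.20732 mg/mL = 21207.32 mcg/mL
Rate = 1094160 mcg/hr ÷ 21207.32 mcg/mL = 51.59351 mL/hr
Volume infused = 51.59351 mL/hr × 0.4 hr = 20.63741 mL
Volume remaining = 164 − 20.63741 = 143.3626 mL
Drug remaining = 143.3626 mL × 21207.32 mcg/mL = 3040336 mcg = 3040.336 mg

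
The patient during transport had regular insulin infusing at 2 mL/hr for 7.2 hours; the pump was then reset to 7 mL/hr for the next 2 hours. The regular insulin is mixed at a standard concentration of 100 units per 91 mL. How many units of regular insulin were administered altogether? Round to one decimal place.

Concentration = 100 units ÷ 91 mL = 1.098901 units/mL
Stage 1: 2 mL/hr × 7.2 hr = 14.4 mL → 14.4 mL × 1.098901 units/mL = 15.82418 units
Stage 2: 7 mL/hr × 2 hr = 14 mL → 14 mL × 1.098901 units/mL = 15.38462 units
Total = 15.82418 + 15.38462 = 31.20879 units

31.2 units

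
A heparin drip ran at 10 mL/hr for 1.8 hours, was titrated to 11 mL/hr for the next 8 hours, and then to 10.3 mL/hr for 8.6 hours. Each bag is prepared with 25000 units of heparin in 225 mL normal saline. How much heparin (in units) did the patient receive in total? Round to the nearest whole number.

21620 units

Concentration = 25000 units ÷ 225 mL = 111.1111 units/mL
Stage 1: 10 mL/hr × 1.8 hr = 18 mL → 18 mL × 111.1111 units/mL = 2000 units
Stage 2: 11 mL/hr × 8 hr = 88 mL → 88 mL × 111.1111 units/mL = 9777.778 units
Stage 3: 10.3 mL/hr × 8.6 hr = 88.58 mL → 88.58 mL × 111.1111 units/mL = 9842.222 units
Total = 2000 + 9777.778 + 9842.222 = 21620 units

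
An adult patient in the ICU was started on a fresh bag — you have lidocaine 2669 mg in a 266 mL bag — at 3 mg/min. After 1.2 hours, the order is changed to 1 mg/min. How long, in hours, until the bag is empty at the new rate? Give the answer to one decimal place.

40.9 hours

Initial rate:
3 mg/min × 60 min/hr = 180 mg/hr
Concentration = 2669 mg ÷ 266 mL = 10.03383 mg/mL
Rate = 180 mg/hr ÷ 10.03383 mg/mL = 17.9393 mL/hr
Volume infused so far = 17.9393 mL/hr × 1.2 hr = 21.52716 mL
Volume remaining = 266 − 21.52716 = 244.4728 mL
New rate:
1 mg/min × 60 min/hr = 60 mg/hr
Rate = 60 mg/hr ÷ 10.03383 mg/mL = 5.979768 mL/hr
Time remaining = 244.4728 mL ÷ 5.979768 mL/hr = 40.88333 hr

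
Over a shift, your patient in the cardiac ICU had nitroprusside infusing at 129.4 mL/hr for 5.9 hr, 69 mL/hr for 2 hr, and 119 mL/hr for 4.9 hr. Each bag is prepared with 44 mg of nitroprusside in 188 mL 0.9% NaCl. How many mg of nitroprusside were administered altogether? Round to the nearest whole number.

Concentration = 44 mg ÷ 188 mL = 0.2340426 mg/mL
Stage 1: 129.4 mL/hr × 5.9 hr = 763.46 mL → 763.46 mL × 0.2340426 mg/mL = 178.6821 mg
Stage 2: 69 mL/hr × 2 hr = 138 mL → 138 mL × 0.2340426 mg/mL = 32.29787 mg
Stage 3: 119 mL/hr × 4.9 hr = 583.1 mL → 583.1 mL × 0.2340426 mg/mL = 136.4702 mg
Total = 178.6821 + 32.29787 + 136.4702 = 347.4502 mg

347 mg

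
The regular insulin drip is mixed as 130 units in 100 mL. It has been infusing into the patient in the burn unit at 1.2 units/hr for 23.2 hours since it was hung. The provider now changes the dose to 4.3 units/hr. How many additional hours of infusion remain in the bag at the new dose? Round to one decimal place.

23.8 hours

Initial rate:
Concentration = 130 units ÷ 100 mL = 1.3 units/mL
Rate = 1.2 units/hr ÷ 1.3 units/mL = 0.9230769 mL/hr
Volume infused so far = 0.9230769 mL/hr × 23.2 hr = 21.41538 mL
Volume remaining = 100 − 21.41538 = 78.58462 mL
New rate:
Rate = 4.3 units/hr ÷ 1.3 units/mL = 3.307692 mL/hr
Time remaining = 78.58462 mL ÷ 3.307692 mL/hr = 23.75814 hr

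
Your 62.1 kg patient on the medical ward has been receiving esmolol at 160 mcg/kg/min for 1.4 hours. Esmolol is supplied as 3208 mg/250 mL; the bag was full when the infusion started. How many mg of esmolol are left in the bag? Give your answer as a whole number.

2373 mg

Dose = 160 mcg/kg/min × 62.1 kg = 9936 mcg/min
9936 mcg/min × 60 min/hr = 596160 mcg/hr
Concentration = 3208 mg ÷ 250 mL = 12.832 mg/mL = 12832 mcg/mL
Rate = 596160 mcg/hr ÷ 12832 mcg/mL = 46.45885 mL/hr
Volume infused = 46.45885 mL/hr × 1.4 hr = 65.04239 mL
Volume remaining = 250 − 65.04239 = 184.9576 mL
Drug remaining = 184.9576 mL × 12832 mcg/mL = 2373376 mcg = 2373.376 mg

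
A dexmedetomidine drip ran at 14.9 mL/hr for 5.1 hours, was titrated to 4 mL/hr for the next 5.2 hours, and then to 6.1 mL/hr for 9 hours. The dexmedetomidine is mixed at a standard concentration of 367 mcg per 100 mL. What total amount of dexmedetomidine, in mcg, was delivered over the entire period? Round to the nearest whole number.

557 mcg

Concentration = 367 mcg ÷ 100 mL = 3.67 mcg/mL
Stage 1: 14.9 mL/hr × 5.1 hr = 75.99 mL → 75.99 mL × 3.67 mcg/mL = 278.8833 mcg
Stage 2: 4 mL/hr × 5.2 hr = 20.8 mL → 20.8 mL × 3.67 mcg/mL = 76.336 mcg
Stage 3: 6.1 mL/hr × 9 hr = 54.9 mL → 54.9 mL × 3.67 mcg/mL = 201.483 mcg
Total = 278.8833 + 76.336 + 201.483 = 556.7023 mcg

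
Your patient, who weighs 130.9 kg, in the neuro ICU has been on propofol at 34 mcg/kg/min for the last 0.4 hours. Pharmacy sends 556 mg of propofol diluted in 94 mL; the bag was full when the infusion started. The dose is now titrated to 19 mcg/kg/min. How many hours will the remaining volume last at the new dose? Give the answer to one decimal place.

Initial rate:
Dose = 34 mcg/kg/min × 130.9 kg = 4450.6 mcg/min
4450.6 mcg/min × 60 min/hr = 267036 mcg/hr
Concentration = 556 mg ÷ 94 mL = 5.914894 mg/mL = 5914.894 mcg/mL
Rate = 267036 mcg/hr ÷ 5914.894 mcg/mL = 45.14637 mL/hr
Volume infused so far = 45.14637 mL/hr × 0.4 hr = 18.05855 mL
Volume remaining = 94 − 18.05855 = 75.94145 mL
New rate:
Dose = 19 mcg/kg/min × 130.9 kg = 2487.1 mcg/min
2487.1 mcg/min × 60 min/hr = 149226 mcg/hr
Rate = 149226 mcg/hr ÷ 5914.894 mcg/mL = 25.22886 mL/hr
Time remaining = 75.94145 mL ÷ 25.22886 mL/hr = 3.010103 hr

3.0 hours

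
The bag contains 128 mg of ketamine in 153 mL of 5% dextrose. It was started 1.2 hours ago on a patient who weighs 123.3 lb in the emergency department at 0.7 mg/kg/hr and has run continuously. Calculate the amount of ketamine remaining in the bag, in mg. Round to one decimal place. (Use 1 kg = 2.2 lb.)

Weight = 123.3 lb ÷ 2.2 lb/kg = 56.04545 kg
Dose = 0.7 mg/kg/hr × 56.04545 kg = 39.23182 mg/hr
Concentration = 128 mg ÷ 153 mL = 0.8366013 mg/mL
Rate = 39.23182 mg/hr ÷ 0.8366013 mg/mL = 46.89428 mL/hr
Volume infused = 46.89428 mL/hr × 1.2 hr = 56.27314 mL
Volume remaining = 153 − 56.27314 = 96.72686 mL
Drug remaining = 96.72686 mL × 0.8366013 mg/mL = 80.92182 mg

80.9 mg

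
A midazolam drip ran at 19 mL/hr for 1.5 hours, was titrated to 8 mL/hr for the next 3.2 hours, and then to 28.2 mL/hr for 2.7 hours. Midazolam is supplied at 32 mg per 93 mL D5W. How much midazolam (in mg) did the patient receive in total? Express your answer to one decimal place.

44.8 mg

Concentration = 32 mg ÷ 93 mL = 0.344086 mg/mL
Stage 1: 19 mL/hr × 1.5 hr = 28.5 mL → 28.5 mL × 0.344086 mg/mL = 9.806452 mg
Stage 2: 8 mL/hr × 3.2 hr = 25.6 mL → 25.6 mL × 0.344086 mg/mL = 8.808602 mg
Stage 3: 28.2 mL/hr × 2.7 hr = 76.14 mL → 76.14 mL × 0.344086 mg/mL = 26.19871 mg
Total = 9.806452 + 8.808602 + 26.19871 = 44.81376 mg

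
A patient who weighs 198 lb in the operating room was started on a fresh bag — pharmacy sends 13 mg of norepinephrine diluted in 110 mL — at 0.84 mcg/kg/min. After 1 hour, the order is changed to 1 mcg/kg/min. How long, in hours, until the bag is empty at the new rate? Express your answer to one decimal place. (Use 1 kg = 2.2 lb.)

Initial rate:
Weight = 198 lb ÷ 2.2 lb/kg = 90 kg
Dose = 0.84 mcg/kg/min × 90 kg = 75.6 mcg/min
75.6 mcg/min × 60 min/hr = 4536 mcg/hr
Concentration = 13 mg ÷ 110 mL = 0.1181818 mg/mL = 118.1818 mcg/mL
Rate = 4536 mcg/hr ÷ 118.1818 mcg/mL = 38.38154 mL/hr
Volume infused so far = 38.38154 mL/hr × 1 hr = 38.38154 mL
Volume remaining = 110 − 38.38154 = 71.61846 mL
New rate:
Dose = 1 mcg/kg/min × 90 kg = 90 mcg/min
90 mcg/min × 60 min/hr = 5400 mcg/hr
Rate = 5400 mcg/hr ÷ 118.1818 mcg/mL = 45.69231 mL/hr
Time remaining = 71.61846 mL ÷ 45.69231 mL/hr = 1.567407 hr

1.6 hours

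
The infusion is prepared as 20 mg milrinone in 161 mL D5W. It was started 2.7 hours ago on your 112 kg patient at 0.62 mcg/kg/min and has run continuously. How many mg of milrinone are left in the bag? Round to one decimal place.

Dose = 0.62 mcg/kg/min × 112 kg = 69.44 mcg/min
69.44 mcg/min × 60 min/hr = 4166.4 mcg/hr
Concentration = 20 mg ÷ 161 mL = 0.1242236 mg/mL = 124.2236 mcg/mL
Rate = 4166.4 mcg/hr ÷ 124.2236 mcg/mL = 33.53952 mL/hr
Volume infused = 33.53952 mL/hr × 2.7 hr = 90.5567 mL
Volume remaining = 161 − 90.5567 = 70.4433 mL
Drug remaining = 70.4433 mL × 124.2236 mcg/mL = 8750.72 mcg = 8.75072 mg

8.8 mg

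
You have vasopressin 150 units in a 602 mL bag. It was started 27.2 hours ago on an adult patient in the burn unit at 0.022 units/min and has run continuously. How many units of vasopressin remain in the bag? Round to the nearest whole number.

0.022 units/min × 60 min/hr = 1.32 units/hr
Concentration = 150 units ÷ 602 mL = 0.2491694 units/mL
Rate = 1.32 units/hr ÷ 0.2491694 units/mL = 5.2976 mL/hr
Volume infused = 5.2976 mL/hr × 27.2 hr = 144.0947 mL
Volume remaining = 602 − 144.0947 = 457.9053 mL
Drug remaining = 457.9053 mL × 0.2491694 units/mL = 114.096 units

114 units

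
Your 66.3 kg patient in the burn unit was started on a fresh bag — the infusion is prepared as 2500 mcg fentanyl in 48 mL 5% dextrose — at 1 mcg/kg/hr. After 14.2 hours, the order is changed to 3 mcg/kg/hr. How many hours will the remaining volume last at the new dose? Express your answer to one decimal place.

7.8 hours

Initial rate:
Dose = 1 mcg/kg/hr × 66.3 kg = 66.3 mcg/hr
Concentration = 2500 mcg ÷ 48 mL = 52.08333 mcg/mL
Rate = 66.3 mcg/hr ÷ 52.08333 mcg/mL = 1.27296 mL/hr
Volume infused so far = 1.27296 mL/hr × 14.2 hr = 18.07603 mL
Volume remaining = 48 − 18.07603 = 29.92397 mL
New rate:
Dose = 3 mcg/kg/hr × 66.3 kg = 198.9 mcg/hr
Rate = 198.9 mcg/hr ÷ 52.08333 mcg/mL = 3.81888 mL/hr
Time remaining = 29.92397 mL ÷ 3.81888 mL/hr = 7.835797 hr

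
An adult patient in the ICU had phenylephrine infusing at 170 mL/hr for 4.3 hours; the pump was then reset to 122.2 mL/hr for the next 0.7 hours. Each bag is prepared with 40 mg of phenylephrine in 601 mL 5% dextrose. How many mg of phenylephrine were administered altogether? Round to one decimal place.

Concentration = 40 mg ÷ 601 mL = 0.06655574 mg/mL
Stage 1: 170 mL/hr × 4.3 hr = 731 mL → 731 mL × 0.06655574 mg/mL = 48.65225 mg
Stage 2: 122.2 mL/hr × 0.7 hr = 85.54 mL → 85.54 mL × 0.06655574 mg/mL = 5.693178 mg
Total = 48.65225 + 5.693178 = 54.34542 mg

54.3 mg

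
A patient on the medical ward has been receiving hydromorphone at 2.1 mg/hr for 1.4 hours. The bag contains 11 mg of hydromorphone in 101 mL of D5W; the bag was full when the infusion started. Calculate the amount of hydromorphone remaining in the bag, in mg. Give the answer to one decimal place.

8.1 mg

Concentration = 11 mg ÷ 101 mL = 0.1089109 mg/mL
Rate = 2.1 mg/hr ÷ 0.1089109 mg/mL = 19.28182 mL/hr
Volume infused = 19.28182 mL/hr × 1.4 hr = 26.99455 mL
Volume remaining = 101 − 26.99455 = 74.00545 mL
Drug remaining = 74.00545 mL × 0.1089109 mg/mL = 8.06 mg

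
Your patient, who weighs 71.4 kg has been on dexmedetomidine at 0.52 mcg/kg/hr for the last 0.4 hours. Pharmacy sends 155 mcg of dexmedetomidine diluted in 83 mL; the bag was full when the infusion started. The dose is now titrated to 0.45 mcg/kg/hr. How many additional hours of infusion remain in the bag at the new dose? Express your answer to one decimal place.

4.4 hours

Initial rate:
Dose = 0.52 mcg/kg/hr × 71.4 kg = 37.128 mcg/hr
Concentration = 155 mcg ÷ 83 mL = 1.86747 mcg/mL
Rate = 37.128 mcg/hr ÷ 1.86747 mcg/mL = 19.88145 mL/hr
Volume infused so far = 19.88145 mL/hr × 0.4 hr = 7.952578 mL
Volume remaining = 83 − 7.952578 = 75.04742 mL
New rate:
Dose = 0.45 mcg/kg/hr × 71.4 kg = 32.13 mcg/hr
Rate = 32.13 mcg/hr ÷ 1.86747 mcg/mL = 17.2051 mL/hr
Time remaining = 75.04742 mL ÷ 17.2051 mL/hr = 4.36193 hr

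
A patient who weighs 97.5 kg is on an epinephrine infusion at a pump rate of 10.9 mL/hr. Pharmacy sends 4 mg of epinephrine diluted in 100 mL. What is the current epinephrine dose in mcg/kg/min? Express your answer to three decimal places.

Concentration = 4 mg ÷ 100 mL = 0.04 mg/mL = 40 mcg/mL
Drug rate = 10.9 mL/hr × 40 mcg/mL = 436 mcg/hr
436 mcg/hr ÷ 60 min/hr = 7.266667 mcg/min
7.266667 mcg/min ÷ 97.5 kg = 0.07452991 mcg/kg/min

0.075 mcg/kg/min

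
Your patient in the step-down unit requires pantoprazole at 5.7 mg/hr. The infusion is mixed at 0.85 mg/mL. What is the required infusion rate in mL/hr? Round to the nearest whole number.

Rate = 5.7 mg/hr ÷ 0.85 mg/mL = 6.705882 mL/hr

7 mL/hr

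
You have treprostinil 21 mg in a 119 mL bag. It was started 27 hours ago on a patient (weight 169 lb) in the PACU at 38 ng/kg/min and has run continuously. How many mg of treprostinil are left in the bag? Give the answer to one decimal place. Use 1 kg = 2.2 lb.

Weight = 169 lb ÷ 2.2 lb/kg = 76.81818 kg
Dose = 38 ng/kg/min × 76.81818 kg = 2919.091 ng/min
2919.091 ng/min × 60 min/hr = 175145.5 ng/hr
Concentration = 21 mg ÷ 119 mL = 0.1764706 mg/mL = 176470.6 ng/mL
Rate = 175145.5 ng/hr ÷ 176470.6 ng/mL = 0.9924909 mL/hr
Volume infused = 0.9924909 mL/hr × 27 hr = 26.79725 mL
Volume remaining = 119 − 26.79725 = 92.20275 mL
Drug remaining = 92.20275 mL × 176470.6 ng/mL = 16271073 ng = 16.27107 mg

16.3 mg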